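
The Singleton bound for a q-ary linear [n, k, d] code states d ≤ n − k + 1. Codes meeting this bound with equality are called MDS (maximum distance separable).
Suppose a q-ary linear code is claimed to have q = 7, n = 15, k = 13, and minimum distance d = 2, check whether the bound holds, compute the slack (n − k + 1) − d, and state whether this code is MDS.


Singleton RHS = n − k + 1 = 3, slack = 1, bound satisfied, not MDS.

Singleton bound: d ≤ n − k + 1.
Here n = 15, k = 13, so n − k + 1 = 3.
Given d = 2, check d ≤ 3: YES.
Slack = (n − k + 1) − d = 1.
The code is NOT MDS (slack = 1 > 0).
Description: the claimed parameters are [15, 13, 2]_7; such a code would be non-MDS.


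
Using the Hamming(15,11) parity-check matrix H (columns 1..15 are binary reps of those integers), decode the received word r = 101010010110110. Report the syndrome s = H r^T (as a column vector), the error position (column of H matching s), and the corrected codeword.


s = (1, 1, 0, 1)^T, error position = 13, corrected codeword c = 101010010110010

Compute s = H r^T mod 2 one row at a time:
  s_1 = 1 + 0 + 1 + 1 + 0 + 1 + 1 + 0 = 5 ≡ 1 (mod 2).
  s_2 = 0 + 1 + 0 + 0 + 0 + 1 + 1 + 0 = 3 ≡ 1 (mod 2).
  s_3 = 0 + 1 + 0 + 0 + 1 + 1 + 1 + 0 = 4 ≡ 0 (mod 2).
  s_4 = 1 + 1 + 1 + 0 + 0 + 1 + 1 + 0 = 5 ≡ 1 (mod 2).
s = (1, 1, 0, 1)^T — this equals column 13 of H (binary 1101), so error is at position 13.
Correct: flip bit 13 of r = 101010010110110 to get c = 101010010110010.


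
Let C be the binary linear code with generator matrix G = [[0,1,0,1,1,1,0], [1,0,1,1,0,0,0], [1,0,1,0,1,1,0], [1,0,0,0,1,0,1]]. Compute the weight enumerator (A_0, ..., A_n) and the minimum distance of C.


Weight distribution: A_0 = 1, A_1 = 1, A_3 = 4, A_4 = 7, A_5 = 3. Minimum distance d = 1.

Enumerate all 2^4 = 16 messages m ∈ F_2^4.
For each, compute codeword c = mG in F_2^7, then tally its weight.
  m = 0000 → c = 0000000, weight = 0.
  m = 1000 → c = 0101110, weight = 4.
  m = 0100 → c = 1011000, weight = 3.
  m = 1100 → c = 1110110, weight = 5.
  m = 0010 → c = 1010110, weight = 4.
  m = 1010 → c = 1111000, weight = 4.
  m = 0110 → c = 0001110, weight = 3.
  m = 1110 → c = 0100000, weight = 1.
  m = 0001 → c = 1000101, weight = 3.
  m = 1001 → c = 1101011, weight = 5.
  m = 0101 → c = 0011101, weight = 4.
  m = 1101 → c = 0110011, weight = 4.
  m = 0011 → c = 0010011, weight = 3.
  m = 1011 → c = 0111101, weight = 5.
  m = 0111 → c = 1001011, weight = 4.
  m = 1111 → c = 1100101, weight = 4.
Tally weights:
  weight 0: 1 codewords.
  weight 1: 1 codewords.
  weight 3: 4 codewords.
  weight 4: 7 codewords.
  weight 5: 3 codewords.
Minimum distance d = smallest w > 0 with A_w > 0 = 1.
Sanity: Σ A_w = 16 = 2^4 = 16 ✓.


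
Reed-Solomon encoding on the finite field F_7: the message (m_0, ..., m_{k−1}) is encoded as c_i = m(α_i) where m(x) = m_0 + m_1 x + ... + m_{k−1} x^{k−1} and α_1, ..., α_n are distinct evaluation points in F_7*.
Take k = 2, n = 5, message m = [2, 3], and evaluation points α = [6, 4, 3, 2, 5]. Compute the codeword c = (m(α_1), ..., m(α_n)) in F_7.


c = [6, 0, 4, 1, 3]

Message polynomial: m(x) = 2 + 3·x (mod 7).
For each evaluation point α_i, compute m(α_i) mod 7:
  α_1 = 6: Horner steps 3 → 6, so m(6) = 6.
  α_2 = 4: Horner steps 3 → 0, so m(4) = 0.
  α_3 = 3: Horner steps 3 → 4, so m(3) = 4.
  α_4 = 2: Horner steps 3 → 1, so m(2) = 1.
  α_5 = 5: Horner steps 3 → 3, so m(5) = 3.
Codeword c = [6, 0, 4, 1, 3] ∈ F_7^5.


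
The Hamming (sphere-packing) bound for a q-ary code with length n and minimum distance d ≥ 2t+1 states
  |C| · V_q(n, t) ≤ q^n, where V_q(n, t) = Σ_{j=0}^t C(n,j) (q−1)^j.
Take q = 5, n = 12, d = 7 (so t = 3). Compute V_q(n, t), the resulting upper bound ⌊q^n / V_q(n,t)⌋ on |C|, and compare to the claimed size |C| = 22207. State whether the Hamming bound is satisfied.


V_q(n, t) = 15185, q^n = 244140625, Hamming bound = 16077, |C| = 22207 > bound (violated).

Step 1: Compute V_q(n, t) = Σ_{j=0}^3 C(n, j) (q−1)^j.
  j = 0: C(12,0)·(4)^0 = 1·1 = 1.
  j = 1: C(12,1)·(4)^1 = 12·4 = 48.
  j = 2: C(12,2)·(4)^2 = 66·16 = 1056.
  j = 3: C(12,3)·(4)^3 = 220·64 = 14080.
  V_q(n, t) = 1 + 48 + 1056 + 14080 = 15185.
Step 2: q^n = 5^12 = 244140625.
Step 3: Hamming bound ⌊q^n / V_q(n,t)⌋ = ⌊244140625/15185⌋ = 16077.
Step 4: Compare |C| = 22207 to 16077: violated.
The claimed |C| lies above the Hamming bound, so no 5-ary code of length 12 with d ≥ 7 can have 22207 codewords.


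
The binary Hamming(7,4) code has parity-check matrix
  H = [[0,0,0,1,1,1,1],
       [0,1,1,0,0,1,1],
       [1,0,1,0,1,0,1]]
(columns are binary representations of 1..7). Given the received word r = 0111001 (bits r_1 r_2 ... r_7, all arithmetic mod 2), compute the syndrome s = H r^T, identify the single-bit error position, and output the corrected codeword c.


s = (0, 1, 0)^T, error position = 2, corrected codeword c = 0011001

Compute s = H r^T mod 2 one row at a time:
  s_1 = 1 + 0 + 0 + 1 = 2 ≡ 0 (mod 2).
  s_2 = 1 + 1 + 0 + 1 = 3 ≡ 1 (mod 2).
  s_3 = 0 + 1 + 0 + 1 = 2 ≡ 0 (mod 2).
s = (0, 1, 0)^T — this equals column 2 of H (binary 010), so error is at position 2.
Correct: flip bit 2 of r = 0111001 to get c = 0011001.


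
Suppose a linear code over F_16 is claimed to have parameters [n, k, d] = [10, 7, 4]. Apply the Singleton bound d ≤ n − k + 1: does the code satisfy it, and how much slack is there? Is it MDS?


Singleton RHS = n − k + 1 = 4, slack = 0, bound satisfied, MDS.

Singleton bound: d ≤ n − k + 1.
Here n = 10, k = 7, so n − k + 1 = 4.
Given d = 4, check d ≤ 4: YES.
Slack = (n − k + 1) − d = 0.
The code is MDS (slack = 0).
Description: the claimed parameters are [10, 7, 4]_16; such a code would be MDS (meets Singleton bound).


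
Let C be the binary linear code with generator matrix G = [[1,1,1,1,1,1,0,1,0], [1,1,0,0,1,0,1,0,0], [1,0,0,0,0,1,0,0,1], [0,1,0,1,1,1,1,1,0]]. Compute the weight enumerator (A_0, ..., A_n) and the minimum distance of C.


Weight distribution: A_0 = 1, A_3 = 4, A_4 = 3, A_5 = 2, A_6 = 4, A_7 = 2. Minimum distance d = 3.

Enumerate all 2^4 = 16 messages m ∈ F_2^4.
For each, compute codeword c = mG in F_2^9, then tally its weight.
  m = 0000 → c = 000000000, weight = 0.
  m = 1000 → c = 111111010, weight = 7.
  m = 0100 → c = 110010100, weight = 4.
  m = 1100 → c = 001101110, weight = 5.
  m = 0010 → c = 100001001, weight = 3.
  m = 1010 → c = 011110011, weight = 6.
  m = 0110 → c = 010011101, weight = 5.
  m = 1110 → c = 101100111, weight = 6.
  m = 0001 → c = 010111110, weight = 6.
  m = 1001 → c = 101000100, weight = 3.
  m = 0101 → c = 100101010, weight = 4.
  m = 1101 → c = 011010000, weight = 3.
  m = 0011 → c = 110110111, weight = 7.
  m = 1011 → c = 001001101, weight = 4.
  m = 0111 → c = 000100011, weight = 3.
  m = 1111 → c = 111011001, weight = 6.
Tally weights:
  weight 0: 1 codewords.
  weight 3: 4 codewords.
  weight 4: 3 codewords.
  weight 5: 2 codewords.
  weight 6: 4 codewords.
  weight 7: 2 codewords.
Minimum distance d = smallest w > 0 with A_w > 0 = 3.
Sanity: Σ A_w = 16 = 2^4 = 16 ✓.


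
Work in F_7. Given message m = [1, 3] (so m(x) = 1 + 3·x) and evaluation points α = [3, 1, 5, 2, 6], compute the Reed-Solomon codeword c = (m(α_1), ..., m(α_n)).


c = [3, 4, 2, 0, 5]

Message polynomial: m(x) = 1 + 3·x (mod 7).
For each evaluation point α_i, compute m(α_i) mod 7:
  α_1 = 3: Horner steps 3 → 3, so m(3) = 3.
  α_2 = 1: Horner steps 3 → 4, so m(1) = 4.
  α_3 = 5: Horner steps 3 → 2, so m(5) = 2.
  α_4 = 2: Horner steps 3 → 0, so m(2) = 0.
  α_5 = 6: Horner steps 3 → 5, so m(6) = 5.
Codeword c = [3, 4, 2, 0, 5] ∈ F_7^5.


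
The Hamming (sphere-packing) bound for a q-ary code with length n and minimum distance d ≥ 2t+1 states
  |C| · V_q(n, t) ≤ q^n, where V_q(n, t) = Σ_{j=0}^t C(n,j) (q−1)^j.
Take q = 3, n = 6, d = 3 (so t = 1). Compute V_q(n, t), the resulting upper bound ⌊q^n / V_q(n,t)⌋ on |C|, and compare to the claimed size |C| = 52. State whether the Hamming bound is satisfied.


V_q(n, t) = 13, q^n = 729, Hamming bound = 56, |C| = 52 ≤ bound (satisfied).

Step 1: Compute V_q(n, t) = Σ_{j=0}^1 C(n, j) (q−1)^j.
  j = 0: C(6,0)·(2)^0 = 1·1 = 1.
  j = 1: C(6,1)·(2)^1 = 6·2 = 12.
  V_q(n, t) = 1 + 12 = 13.
Step 2: q^n = 3^6 = 729.
Step 3: Hamming bound ⌊q^n / V_q(n,t)⌋ = ⌊729/13⌋ = 56.
Step 4: Compare |C| = 52 to 56: satisfied.
The claimed |C| lies below the Hamming bound.


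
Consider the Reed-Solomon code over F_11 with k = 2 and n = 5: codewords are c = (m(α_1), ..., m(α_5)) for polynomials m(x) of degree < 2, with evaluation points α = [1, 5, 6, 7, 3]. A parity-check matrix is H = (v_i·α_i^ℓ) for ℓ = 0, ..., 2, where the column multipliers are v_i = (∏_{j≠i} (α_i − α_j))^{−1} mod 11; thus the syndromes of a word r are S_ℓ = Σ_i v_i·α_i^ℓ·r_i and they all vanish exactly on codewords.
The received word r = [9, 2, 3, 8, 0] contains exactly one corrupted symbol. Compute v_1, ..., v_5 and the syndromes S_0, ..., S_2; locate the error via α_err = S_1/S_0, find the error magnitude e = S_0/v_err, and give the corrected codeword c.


S = (1, 7, 5), error at position 4, error magnitude e = 4, c = [9, 2, 3, 4, 0].

Step 1: column multipliers v_i = (∏_{j≠i}(α_i − α_j))^{−1} mod 11.
  i = 1 (α = 1): (1−5)(1−6)(1−7)(1−3) = (−4)·(−5)·(−6)·(−2) = 240 ≡ 9, so v_1 = 9^{−1} = 5 (mod 11).
  i = 2 (α = 5): (5−1)(5−6)(5−7)(5−3) = 4·(−1)·(−2)·2 = 16 ≡ 5, so v_2 = 5^{−1} = 9 (mod 11).
  i = 3 (α = 6): (6−1)(6−5)(6−7)(6−3) = 5·1·(−1)·3 = −15 ≡ 7, so v_3 = 7^{−1} = 8 (mod 11).
  i = 4 (α = 7): (7−1)(7−5)(7−6)(7−3) = 6·2·1·4 = 48 ≡ 4, so v_4 = 4^{−1} = 3 (mod 11).
  i = 5 (α = 3): (3−1)(3−5)(3−6)(3−7) = 2·(−2)·(−3)·(−4) = −48 ≡ 7, so v_5 = 7^{−1} = 8 (mod 11).
  v = [5, 9, 8, 3, 8].
Step 2: syndromes of r = [9, 2, 3, 8, 0] (all sums mod 11).
  S_0 = Σ v_i r_i = 5·9 + 9·2 + 8·3 + 3·8 + 8·0 = 111 ≡ 1.
  S_1 = Σ v_i α_i r_i = 5·1·9 + 9·5·2 + 8·6·3 + 3·7·8 + 8·3·0 = 447 ≡ 7.
  α_i^2 mod 11 = [1, 3, 3, 5, 9].
  S_2 = Σ v_i α_i^2 r_i = 5·1·9 + 9·3·2 + 8·3·3 + 3·5·8 + 8·9·0 = 291 ≡ 5.
  S = (1, 7, 5) ≠ 0, so r is not a codeword (an error is present).
Step 3: locate the error. For a single error e at position i, S_ℓ = v_i·e·α_i^ℓ, so α_err = S_1/S_0.
  S_0^{−1} = 1^{−1} = 1 (mod 11), so α_err = 7·1 = 7 ≡ 7 = α_4. Error position i = 4.
  Consistency check: S_2/S_1 = 5·8 = 40 ≡ 7 = α_err ✓ (single-error assumption holds).
Step 4: error magnitude e = S_0/v_4 = S_0·∏_{j≠4}(α_4 − α_j) = 1·4 = 4 ≡ 4 (mod 11).
Step 5: correct position 4: c_4 = r_4 − e = 8 − 4 ≡ 4 (mod 11). Hence c = [9, 2, 3, 4, 0].
  Check: interpolating c through the α_i gives m(x) = 8 + 1·x (degree < 2) with m(α_i) = c_i for every i, so c is indeed a codeword.


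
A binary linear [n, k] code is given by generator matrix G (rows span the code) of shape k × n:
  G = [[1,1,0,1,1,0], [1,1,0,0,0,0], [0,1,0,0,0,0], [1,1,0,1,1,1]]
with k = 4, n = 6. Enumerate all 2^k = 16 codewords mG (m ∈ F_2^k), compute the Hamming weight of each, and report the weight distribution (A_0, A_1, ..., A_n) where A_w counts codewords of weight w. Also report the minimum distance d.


Weight distribution: A_0 = 1, A_1 = 3, A_2 = 4, A_3 = 4, A_4 = 3, A_5 = 1. Minimum distance d = 1.

Enumerate all 2^4 = 16 messages m ∈ F_2^4.
For each, compute codeword c = mG in F_2^6, then tally its weight.
  m = 0000 → c = 000000, weight = 0.
  m = 1000 → c = 110110, weight = 4.
  m = 0100 → c = 110000, weight = 2.
  m = 1100 → c = 000110, weight = 2.
  m = 0010 → c = 010000, weight = 1.
  m = 1010 → c = 100110, weight = 3.
  m = 0110 → c = 100000, weight = 1.
  m = 1110 → c = 010110, weight = 3.
  m = 0001 → c = 110111, weight = 5.
  m = 1001 → c = 000001, weight = 1.
  m = 0101 → c = 000111, weight = 3.
  m = 1101 → c = 110001, weight = 3.
  m = 0011 → c = 100111, weight = 4.
  m = 1011 → c = 010001, weight = 2.
  m = 0111 → c = 010111, weight = 4.
  m = 1111 → c = 100001, weight = 2.
Tally weights:
  weight 0: 1 codewords.
  weight 1: 3 codewords.
  weight 2: 4 codewords.
  weight 3: 4 codewords.
  weight 4: 3 codewords.
  weight 5: 1 codewords.
Minimum distance d = smallest w > 0 with A_w > 0 = 1.
Sanity: Σ A_w = 16 = 2^4 = 16 ✓.


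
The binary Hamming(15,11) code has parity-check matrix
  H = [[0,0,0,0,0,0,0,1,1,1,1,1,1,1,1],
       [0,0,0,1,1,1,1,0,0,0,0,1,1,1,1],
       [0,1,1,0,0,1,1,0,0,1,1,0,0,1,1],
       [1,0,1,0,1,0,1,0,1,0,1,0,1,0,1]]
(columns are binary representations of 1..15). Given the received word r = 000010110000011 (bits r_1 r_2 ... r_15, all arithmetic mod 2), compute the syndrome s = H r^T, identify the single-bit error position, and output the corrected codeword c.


s = (1, 0, 1, 1)^T, error position = 11, corrected codeword c = 000010110010011

Compute s = H r^T mod 2 one row at a time:
  s_1 = 1 + 0 + 0 + 0 + 0 + 0 + 1 + 1 = 3 ≡ 1 (mod 2).
  s_2 = 0 + 1 + 0 + 1 + 0 + 0 + 1 + 1 = 4 ≡ 0 (mod 2).
  s_3 = 0 + 0 + 0 + 1 + 0 + 0 + 1 + 1 = 3 ≡ 1 (mod 2).
  s_4 = 0 + 0 + 1 + 1 + 0 + 0 + 0 + 1 = 3 ≡ 1 (mod 2).
s = (1, 0, 1, 1)^T — this equals column 11 of H (binary 1011), so error is at position 11.
Correct: flip bit 11 of r = 000010110000011 to get c = 000010110010011.


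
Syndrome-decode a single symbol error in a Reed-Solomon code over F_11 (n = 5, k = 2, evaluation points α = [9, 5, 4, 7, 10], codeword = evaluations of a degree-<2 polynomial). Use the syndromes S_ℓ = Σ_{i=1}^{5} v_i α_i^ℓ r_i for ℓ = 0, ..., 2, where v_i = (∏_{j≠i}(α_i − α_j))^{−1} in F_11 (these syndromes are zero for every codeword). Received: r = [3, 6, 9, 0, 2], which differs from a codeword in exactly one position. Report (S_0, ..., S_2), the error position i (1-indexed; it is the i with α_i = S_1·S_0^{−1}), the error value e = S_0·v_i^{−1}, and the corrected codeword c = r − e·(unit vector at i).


S = (5, 1, 9), error at position 1, error magnitude e = 9, c = [5, 6, 9, 0, 2].

Step 1: column multipliers v_i = (∏_{j≠i}(α_i − α_j))^{−1} mod 11.
  i = 1 (α = 9): (9−5)(9−4)(9−7)(9−10) = 4·5·2·(−1) = −40 ≡ 4, so v_1 = 4^{−1} = 3 (mod 11).
  i = 2 (α = 5): (5−9)(5−4)(5−7)(5−10) = (−4)·1·(−2)·(−5) = −40 ≡ 4, so v_2 = 4^{−1} = 3 (mod 11).
  i = 3 (α = 4): (4−9)(4−5)(4−7)(4−10) = (−5)·(−1)·(−3)·(−6) = 90 ≡ 2, so v_3 = 2^{−1} = 6 (mod 11).
  i = 4 (α = 7): (7−9)(7−5)(7−4)(7−10) = (−2)·2·3·(−3) = 36 ≡ 3, so v_4 = 3^{−1} = 4 (mod 11).
  i = 5 (α = 10): (10−9)(10−5)(10−4)(10−7) = 1·5·6·3 = 90 ≡ 2, so v_5 = 2^{−1} = 6 (mod 11).
  v = [3, 3, 6, 4, 6].
Step 2: syndromes of r = [3, 6, 9, 0, 2] (all sums mod 11).
  S_0 = Σ v_i r_i = 3·3 + 3·6 + 6·9 + 4·0 + 6·2 = 93 ≡ 5.
  S_1 = Σ v_i α_i r_i = 3·9·3 + 3·5·6 + 6·4·9 + 4·7·0 + 6·10·2 = 507 ≡ 1.
  α_i^2 mod 11 = [4, 3, 5, 5, 1].
  S_2 = Σ v_i α_i^2 r_i = 3·4·3 + 3·3·6 + 6·5·9 + 4·5·0 + 6·1·2 = 372 ≡ 9.
  S = (5, 1, 9) ≠ 0, so r is not a codeword (an error is present).
Step 3: locate the error. For a single error e at position i, S_ℓ = v_i·e·α_i^ℓ, so α_err = S_1/S_0.
  S_0^{−1} = 5^{−1} = 9 (mod 11), so α_err = 1·9 = 9 ≡ 9 = α_1. Error position i = 1.
  Consistency check: S_2/S_1 = 9·1 = 9 ≡ 9 = α_err ✓ (single-error assumption holds).
Step 4: error magnitude e = S_0/v_1 = S_0·∏_{j≠1}(α_1 − α_j) = 5·4 = 20 ≡ 9 (mod 11).
Step 5: correct position 1: c_1 = r_1 − e = 3 − 9 ≡ 5 (mod 11). Hence c = [5, 6, 9, 0, 2].
  Check: interpolating c through the α_i gives m(x) = 10 + 8·x (degree < 2) with m(α_i) = c_i for every i, so c is indeed a codeword.


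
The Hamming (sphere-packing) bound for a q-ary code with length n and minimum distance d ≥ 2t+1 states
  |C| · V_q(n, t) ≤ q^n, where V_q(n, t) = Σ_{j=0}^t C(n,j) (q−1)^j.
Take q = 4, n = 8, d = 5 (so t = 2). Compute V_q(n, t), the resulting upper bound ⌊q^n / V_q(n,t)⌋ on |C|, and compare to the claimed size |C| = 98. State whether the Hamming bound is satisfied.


V_q(n, t) = 277, q^n = 65536, Hamming bound = 236, |C| = 98 ≤ bound (satisfied).

Step 1: Compute V_q(n, t) = Σ_{j=0}^2 C(n, j) (q−1)^j.
  j = 0: C(8,0)·(3)^0 = 1·1 = 1.
  j = 1: C(8,1)·(3)^1 = 8·3 = 24.
  j = 2: C(8,2)·(3)^2 = 28·9 = 252.
  V_q(n, t) = 1 + 24 + 252 = 277.
Step 2: q^n = 4^8 = 65536.
Step 3: Hamming bound ⌊q^n / V_q(n,t)⌋ = ⌊65536/277⌋ = 236.
Step 4: Compare |C| = 98 to 236: satisfied.
The claimed |C| lies below the Hamming bound.


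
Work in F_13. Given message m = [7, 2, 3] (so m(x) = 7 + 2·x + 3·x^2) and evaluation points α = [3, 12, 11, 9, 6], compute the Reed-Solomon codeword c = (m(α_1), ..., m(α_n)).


c = [1, 8, 2, 8, 10]

Message polynomial: m(x) = 7 + 2·x + 3·x^2 (mod 13).
For each evaluation point α_i, compute m(α_i) mod 13:
  α_1 = 3: Horner steps 3 → 11 → 1, so m(3) = 1.
  α_2 = 12: Horner steps 3 → 12 → 8, so m(12) = 8.
  α_3 = 11: Horner steps 3 → 9 → 2, so m(11) = 2.
  α_4 = 9: Horner steps 3 → 3 → 8, so m(9) = 8.
  α_5 = 6: Horner steps 3 → 7 → 10, so m(6) = 10.
Codeword c = [1, 8, 2, 8, 10] ∈ F_13^5.


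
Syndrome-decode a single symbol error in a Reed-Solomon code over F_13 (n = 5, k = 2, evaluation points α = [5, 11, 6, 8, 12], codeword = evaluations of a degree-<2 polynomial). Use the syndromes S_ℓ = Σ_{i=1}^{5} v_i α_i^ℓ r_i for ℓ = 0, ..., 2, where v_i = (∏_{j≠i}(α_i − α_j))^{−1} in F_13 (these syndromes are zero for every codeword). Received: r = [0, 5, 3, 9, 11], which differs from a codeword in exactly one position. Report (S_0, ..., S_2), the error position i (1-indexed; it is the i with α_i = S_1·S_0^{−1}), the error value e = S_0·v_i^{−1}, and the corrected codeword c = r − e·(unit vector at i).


S = (10, 3, 10), error at position 5, error magnitude e = 3, c = [0, 5, 3, 9, 8].

Step 1: column multipliers v_i = (∏_{j≠i}(α_i − α_j))^{−1} mod 13.
  i = 1 (α = 5): (5−11)(5−6)(5−8)(5−12) = (−6)·(−1)·(−3)·(−7) = 126 ≡ 9, so v_1 = 9^{−1} = 3 (mod 13).
  i = 2 (α = 11): (11−5)(11−6)(11−8)(11−12) = 6·5·3·(−1) = −90 ≡ 1, so v_2 = 1^{−1} = 1 (mod 13).
  i = 3 (α = 6): (6−5)(6−11)(6−8)(6−12) = 1·(−5)·(−2)·(−6) = −60 ≡ 5, so v_3 = 5^{−1} = 8 (mod 13).
  i = 4 (α = 8): (8−5)(8−11)(8−6)(8−12) = 3·(−3)·2·(−4) = 72 ≡ 7, so v_4 = 7^{−1} = 2 (mod 13).
  i = 5 (α = 12): (12−5)(12−11)(12−6)(12−8) = 7·1·6·4 = 168 ≡ 12, so v_5 = 12^{−1} = 12 (mod 13).
  v = [3, 1, 8, 2, 12].
Step 2: syndromes of r = [0, 5, 3, 9, 11] (all sums mod 13).
  S_0 = Σ v_i r_i = 3·0 + 1·5 + 8·3 + 2·9 + 12·11 = 179 ≡ 10.
  S_1 = Σ v_i α_i r_i = 3·5·0 + 1·11·5 + 8·6·3 + 2·8·9 + 12·12·11 = 1927 ≡ 3.
  α_i^2 mod 13 = [12, 4, 10, 12, 1].
  S_2 = Σ v_i α_i^2 r_i = 3·12·0 + 1·4·5 + 8·10·3 + 2·12·9 + 12·1·11 = 608 ≡ 10.
  S = (10, 3, 10) ≠ 0, so r is not a codeword (an error is present).
Step 3: locate the error. For a single error e at position i, S_ℓ = v_i·e·α_i^ℓ, so α_err = S_1/S_0.
  S_0^{−1} = 10^{−1} = 4 (mod 13), so α_err = 3·4 = 12 ≡ 12 = α_5. Error position i = 5.
  Consistency check: S_2/S_1 = 10·9 = 90 ≡ 12 = α_err ✓ (single-error assumption holds).
Step 4: error magnitude e = S_0/v_5 = S_0·∏_{j≠5}(α_5 − α_j) = 10·12 = 120 ≡ 3 (mod 13).
Step 5: correct position 5: c_5 = r_5 − e = 11 − 3 ≡ 8 (mod 13). Hence c = [0, 5, 3, 9, 8].
  Check: interpolating c through the α_i gives m(x) = 11 + 3·x (degree < 2) with m(α_i) = c_i for every i, so c is indeed a codeword.


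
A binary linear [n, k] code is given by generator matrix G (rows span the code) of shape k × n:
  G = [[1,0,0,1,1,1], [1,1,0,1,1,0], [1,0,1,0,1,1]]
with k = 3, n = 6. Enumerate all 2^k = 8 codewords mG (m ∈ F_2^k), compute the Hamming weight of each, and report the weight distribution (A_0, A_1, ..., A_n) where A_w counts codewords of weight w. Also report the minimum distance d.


Weight distribution: A_0 = 1, A_2 = 2, A_4 = 5. Minimum distance d = 2.

Enumerate all 2^3 = 8 messages m ∈ F_2^3.
For each, compute codeword c = mG in F_2^6, then tally its weight.
  m = 000 → c = 000000, weight = 0.
  m = 100 → c = 100111, weight = 4.
  m = 010 → c = 110110, weight = 4.
  m = 110 → c = 010001, weight = 2.
  m = 001 → c = 101011, weight = 4.
  m = 101 → c = 001100, weight = 2.
  m = 011 → c = 011101, weight = 4.
  m = 111 → c = 111010, weight = 4.
Tally weights:
  weight 0: 1 codewords.
  weight 2: 2 codewords.
  weight 4: 5 codewords.
Minimum distance d = smallest w > 0 with A_w > 0 = 2.
Sanity: Σ A_w = 8 = 2^3 = 8 ✓.


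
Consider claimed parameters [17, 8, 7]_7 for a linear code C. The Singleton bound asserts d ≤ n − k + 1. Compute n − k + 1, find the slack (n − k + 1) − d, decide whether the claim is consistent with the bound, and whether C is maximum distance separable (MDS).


Singleton RHS = n − k + 1 = 10, slack = 3, bound satisfied, not MDS.

Singleton bound: d ≤ n − k + 1.
Here n = 17, k = 8, so n − k + 1 = 10.
Given d = 7, check d ≤ 10: YES.
Slack = (n − k + 1) − d = 3.
The code is NOT MDS (slack = 3 > 0).
Description: the claimed parameters are [17, 8, 7]_7; such a code would be non-MDS.


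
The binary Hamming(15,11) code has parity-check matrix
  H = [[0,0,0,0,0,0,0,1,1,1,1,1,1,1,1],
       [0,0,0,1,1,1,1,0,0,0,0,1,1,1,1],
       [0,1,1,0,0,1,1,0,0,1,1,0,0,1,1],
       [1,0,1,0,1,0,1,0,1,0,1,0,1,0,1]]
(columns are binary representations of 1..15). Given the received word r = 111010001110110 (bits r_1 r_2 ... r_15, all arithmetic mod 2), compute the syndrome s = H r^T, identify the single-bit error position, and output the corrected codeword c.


s = (1, 1, 1, 0)^T, error position = 14, corrected codeword c = 111010001110100

Compute s = H r^T mod 2 one row at a time:
  s_1 = 0 + 1 + 1 + 1 + 0 + 1 + 1 + 0 = 5 ≡ 1 (mod 2).
  s_2 = 0 + 1 + 0 + 0 + 0 + 1 + 1 + 0 = 3 ≡ 1 (mod 2).
  s_3 = 1 + 1 + 0 + 0 + 1 + 1 + 1 + 0 = 5 ≡ 1 (mod 2).
  s_4 = 1 + 1 + 1 + 0 + 1 + 1 + 1 + 0 = 6 ≡ 0 (mod 2).
s = (1, 1, 1, 0)^T — this equals column 14 of H (binary 1110), so error is at position 14.
Correct: flip bit 14 of r = 111010001110110 to get c = 111010001110100.


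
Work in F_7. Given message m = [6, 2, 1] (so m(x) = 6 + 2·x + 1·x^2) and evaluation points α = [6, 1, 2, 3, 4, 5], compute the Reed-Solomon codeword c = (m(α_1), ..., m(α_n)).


c = [5, 2, 0, 0, 2, 6]

Message polynomial: m(x) = 6 + 2·x + 1·x^2 (mod 7).
For each evaluation point α_i, compute m(α_i) mod 7:
  α_1 = 6: Horner steps 1 → 1 → 5, so m(6) = 5.
  α_2 = 1: Horner steps 1 → 3 → 2, so m(1) = 2.
  α_3 = 2: Horner steps 1 → 4 → 0, so m(2) = 0.
  α_4 = 3: Horner steps 1 → 5 → 0, so m(3) = 0.
  α_5 = 4: Horner steps 1 → 6 → 2, so m(4) = 2.
  α_6 = 5: Horner steps 1 → 0 → 6, so m(5) = 6.
Codeword c = [5, 2, 0, 0, 2, 6] ∈ F_7^6.


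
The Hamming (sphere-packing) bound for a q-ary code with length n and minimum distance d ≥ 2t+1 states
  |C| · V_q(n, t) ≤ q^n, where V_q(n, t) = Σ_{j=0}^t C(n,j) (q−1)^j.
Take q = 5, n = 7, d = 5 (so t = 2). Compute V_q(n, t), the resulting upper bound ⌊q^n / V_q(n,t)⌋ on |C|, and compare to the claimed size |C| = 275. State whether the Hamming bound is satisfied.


V_q(n, t) = 365, q^n = 78125, Hamming bound = 214, |C| = 275 > bound (violated).

Step 1: Compute V_q(n, t) = Σ_{j=0}^2 C(n, j) (q−1)^j.
  j = 0: C(7,0)·(4)^0 = 1·1 = 1.
  j = 1: C(7,1)·(4)^1 = 7·4 = 28.
  j = 2: C(7,2)·(4)^2 = 21·16 = 336.
  V_q(n, t) = 1 + 28 + 336 = 365.
Step 2: q^n = 5^7 = 78125.
Step 3: Hamming bound ⌊q^n / V_q(n,t)⌋ = ⌊78125/365⌋ = 214.
Step 4: Compare |C| = 275 to 214: violated.
The claimed |C| lies above the Hamming bound, so no 5-ary code of length 7 with d ≥ 5 can have 275 codewords.


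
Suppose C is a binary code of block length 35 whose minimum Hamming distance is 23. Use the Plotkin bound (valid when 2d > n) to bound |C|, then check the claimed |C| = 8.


Plotkin bound M ≤ 4; given |C| = 8 > bound (violated).

Check applicability: 2d = 46, n = 35.
2d − n = 11 > 0, so Plotkin applies.
Compute d/(2d−n) = 23/11 ≈ 2.0909.
⌊d/(2d−n)⌋ = 2.
Plotkin bound: M ≤ 2·2 = 4.
Given |C| = 8, check: VIOLATED.
This |C| is above the Plotkin bound, so no binary code with n = 35, d = 23 and 8 codewords exists.


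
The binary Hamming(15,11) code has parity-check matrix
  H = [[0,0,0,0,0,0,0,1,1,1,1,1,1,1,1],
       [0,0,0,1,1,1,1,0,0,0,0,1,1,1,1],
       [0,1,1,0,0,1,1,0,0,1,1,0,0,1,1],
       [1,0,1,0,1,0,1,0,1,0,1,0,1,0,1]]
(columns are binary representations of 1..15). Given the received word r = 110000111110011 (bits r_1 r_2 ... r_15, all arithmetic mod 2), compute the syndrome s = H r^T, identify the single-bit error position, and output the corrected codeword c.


s = (0, 1, 0, 1)^T, error position = 5, corrected codeword c = 110010111110011

Compute s = H r^T mod 2 one row at a time:
  s_1 = 1 + 1 + 1 + 1 + 0 + 0 + 1 + 1 = 6 ≡ 0 (mod 2).
  s_2 = 0 + 0 + 0 + 1 + 0 + 0 + 1 + 1 = 3 ≡ 1 (mod 2).
  s_3 = 1 + 0 + 0 + 1 + 1 + 1 + 1 + 1 = 6 ≡ 0 (mod 2).
  s_4 = 1 + 0 + 0 + 1 + 1 + 1 + 0 + 1 = 5 ≡ 1 (mod 2).
s = (0, 1, 0, 1)^T — this equals column 5 of H (binary 0101), so error is at position 5.
Correct: flip bit 5 of r = 110000111110011 to get c = 110010111110011.


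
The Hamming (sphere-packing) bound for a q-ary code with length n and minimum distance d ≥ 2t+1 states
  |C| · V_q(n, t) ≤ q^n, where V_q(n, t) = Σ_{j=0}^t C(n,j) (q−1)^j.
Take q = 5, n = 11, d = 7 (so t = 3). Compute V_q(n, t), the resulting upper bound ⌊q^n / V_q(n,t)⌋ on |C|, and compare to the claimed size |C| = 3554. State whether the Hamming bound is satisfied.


V_q(n, t) = 11485, q^n = 48828125, Hamming bound = 4251, |C| = 3554 ≤ bound (satisfied).

Step 1: Compute V_q(n, t) = Σ_{j=0}^3 C(n, j) (q−1)^j.
  j = 0: C(11,0)·(4)^0 = 1·1 = 1.
  j = 1: C(11,1)·(4)^1 = 11·4 = 44.
  j = 2: C(11,2)·(4)^2 = 55·16 = 880.
  j = 3: C(11,3)·(4)^3 = 165·64 = 10560.
  V_q(n, t) = 1 + 44 + 880 + 10560 = 11485.
Step 2: q^n = 5^11 = 48828125.
Step 3: Hamming bound ⌊q^n / V_q(n,t)⌋ = ⌊48828125/11485⌋ = 4251.
Step 4: Compare |C| = 3554 to 4251: satisfied.
The claimed |C| lies below the Hamming bound.


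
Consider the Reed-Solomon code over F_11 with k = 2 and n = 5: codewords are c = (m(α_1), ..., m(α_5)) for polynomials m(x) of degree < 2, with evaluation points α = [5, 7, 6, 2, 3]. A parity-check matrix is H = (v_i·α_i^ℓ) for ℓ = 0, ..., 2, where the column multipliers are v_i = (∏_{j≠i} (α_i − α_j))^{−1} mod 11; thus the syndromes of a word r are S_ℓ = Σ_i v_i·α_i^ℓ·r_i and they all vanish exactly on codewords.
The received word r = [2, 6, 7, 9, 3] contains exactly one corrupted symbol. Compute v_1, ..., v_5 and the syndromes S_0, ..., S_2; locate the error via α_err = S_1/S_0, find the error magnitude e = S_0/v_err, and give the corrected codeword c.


S = (7, 5, 2), error at position 2, error magnitude e = 5, c = [2, 1, 7, 9, 3].

Step 1: column multipliers v_i = (∏_{j≠i}(α_i − α_j))^{−1} mod 11.
  i = 1 (α = 5): (5−7)(5−6)(5−2)(5−3) = (−2)·(−1)·3·2 = 12 ≡ 1, so v_1 = 1^{−1} = 1 (mod 11).
  i = 2 (α = 7): (7−5)(7−6)(7−2)(7−3) = 2·1·5·4 = 40 ≡ 7, so v_2 = 7^{−1} = 8 (mod 11).
  i = 3 (α = 6): (6−5)(6−7)(6−2)(6−3) = 1·(−1)·4·3 = −12 ≡ 10, so v_3 = 10^{−1} = 10 (mod 11).
  i = 4 (α = 2): (2−5)(2−7)(2−6)(2−3) = (−3)·(−5)·(−4)·(−1) = 60 ≡ 5, so v_4 = 5^{−1} = 9 (mod 11).
  i = 5 (α = 3): (3−5)(3−7)(3−6)(3−2) = (−2)·(−4)·(−3)·1 = −24 ≡ 9, so v_5 = 9^{−1} = 5 (mod 11).
  v = [1, 8, 10, 9, 5].
Step 2: syndromes of r = [2, 6, 7, 9, 3] (all sums mod 11).
  S_0 = Σ v_i r_i = 1·2 + 8·6 + 10·7 + 9·9 + 5·3 = 216 ≡ 7.
  S_1 = Σ v_i α_i r_i = 1·5·2 + 8·7·6 + 10·6·7 + 9·2·9 + 5·3·3 = 973 ≡ 5.
  α_i^2 mod 11 = [3, 5, 3, 4, 9].
  S_2 = Σ v_i α_i^2 r_i = 1·3·2 + 8·5·6 + 10·3·7 + 9·4·9 + 5·9·3 = 915 ≡ 2.
  S = (7, 5, 2) ≠ 0, so r is not a codeword (an error is present).
Step 3: locate the error. For a single error e at position i, S_ℓ = v_i·e·α_i^ℓ, so α_err = S_1/S_0.
  S_0^{−1} = 7^{−1} = 8 (mod 11), so α_err = 5·8 = 40 ≡ 7 = α_2. Error position i = 2.
  Consistency check: S_2/S_1 = 2·9 = 18 ≡ 7 = α_err ✓ (single-error assumption holds).
Step 4: error magnitude e = S_0/v_2 = S_0·∏_{j≠2}(α_2 − α_j) = 7·7 = 49 ≡ 5 (mod 11).
Step 5: correct position 2: c_2 = r_2 − e = 6 − 5 ≡ 1 (mod 11). Hence c = [2, 1, 7, 9, 3].
  Check: interpolating c through the α_i gives m(x) = 10 + 5·x (degree < 2) with m(α_i) = c_i for every i, so c is indeed a codeword.


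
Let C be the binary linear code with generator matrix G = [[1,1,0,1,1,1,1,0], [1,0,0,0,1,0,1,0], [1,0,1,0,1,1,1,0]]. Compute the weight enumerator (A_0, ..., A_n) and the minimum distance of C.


Weight distribution: A_0 = 1, A_2 = 1, A_3 = 3, A_5 = 1, A_6 = 2. Minimum distance d = 2.

Enumerate all 2^3 = 8 messages m ∈ F_2^3.
For each, compute codeword c = mG in F_2^8, then tally its weight.
  m = 000 → c = 00000000, weight = 0.
  m = 100 → c = 11011110, weight = 6.
  m = 010 → c = 10001010, weight = 3.
  m = 110 → c = 01010100, weight = 3.
  m = 001 → c = 10101110, weight = 5.
  m = 101 → c = 01110000, weight = 3.
  m = 011 → c = 00100100, weight = 2.
  m = 111 → c = 11111010, weight = 6.
Tally weights:
  weight 0: 1 codewords.
  weight 2: 1 codewords.
  weight 3: 3 codewords.
  weight 5: 1 codewords.
  weight 6: 2 codewords.
Minimum distance d = smallest w > 0 with A_w > 0 = 2.
Sanity: Σ A_w = 8 = 2^3 = 8 ✓.


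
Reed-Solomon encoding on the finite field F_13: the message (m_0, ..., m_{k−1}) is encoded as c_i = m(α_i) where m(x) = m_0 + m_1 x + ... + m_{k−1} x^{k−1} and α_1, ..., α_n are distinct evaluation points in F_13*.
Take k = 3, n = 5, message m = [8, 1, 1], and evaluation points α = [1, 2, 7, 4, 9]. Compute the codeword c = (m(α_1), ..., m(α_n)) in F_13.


c = [10, 1, 12, 2, 7]

Message polynomial: m(x) = 8 + 1·x + 1·x^2 (mod 13).
For each evaluation point α_i, compute m(α_i) mod 13:
  α_1 = 1: Horner steps 1 → 2 → 10, so m(1) = 10.
  α_2 = 2: Horner steps 1 → 3 → 1, so m(2) = 1.
  α_3 = 7: Horner steps 1 → 8 → 12, so m(7) = 12.
  α_4 = 4: Horner steps 1 → 5 → 2, so m(4) = 2.
  α_5 = 9: Horner steps 1 → 10 → 7, so m(9) = 7.
Codeword c = [10, 1, 12, 2, 7] ∈ F_13^5.


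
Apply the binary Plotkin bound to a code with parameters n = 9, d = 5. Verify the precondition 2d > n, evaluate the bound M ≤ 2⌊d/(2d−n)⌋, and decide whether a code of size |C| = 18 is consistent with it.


Plotkin bound M ≤ 10; given |C| = 18 > bound (violated).

Check applicability: 2d = 10, n = 9.
2d − n = 1 > 0, so Plotkin applies.
Compute d/(2d−n) = 5/1 ≈ 5.0000.
⌊d/(2d−n)⌋ = 5.
Plotkin bound: M ≤ 2·5 = 10.
Given |C| = 18, check: VIOLATED.
This |C| is above the Plotkin bound, so no binary code with n = 9, d = 5 and 18 codewords exists.


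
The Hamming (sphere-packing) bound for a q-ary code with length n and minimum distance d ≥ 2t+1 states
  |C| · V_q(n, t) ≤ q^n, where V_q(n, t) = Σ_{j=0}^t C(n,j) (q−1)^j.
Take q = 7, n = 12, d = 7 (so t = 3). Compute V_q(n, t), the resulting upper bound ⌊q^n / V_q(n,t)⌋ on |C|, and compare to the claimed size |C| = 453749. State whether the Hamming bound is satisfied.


V_q(n, t) = 49969, q^n = 13841287201, Hamming bound = 276997, |C| = 453749 > bound (violated).

Step 1: Compute V_q(n, t) = Σ_{j=0}^3 C(n, j) (q−1)^j.
  j = 0: C(12,0)·(6)^0 = 1·1 = 1.
  j = 1: C(12,1)·(6)^1 = 12·6 = 72.
  j = 2: C(12,2)·(6)^2 = 66·36 = 2376.
  j = 3: C(12,3)·(6)^3 = 220·216 = 47520.
  V_q(n, t) = 1 + 72 + 2376 + 47520 = 49969.
Step 2: q^n = 7^12 = 13841287201.
Step 3: Hamming bound ⌊q^n / V_q(n,t)⌋ = ⌊13841287201/49969⌋ = 276997.
Step 4: Compare |C| = 453749 to 276997: violated.
The claimed |C| lies above the Hamming bound, so no 7-ary code of length 12 with d ≥ 7 can have 453749 codewords.


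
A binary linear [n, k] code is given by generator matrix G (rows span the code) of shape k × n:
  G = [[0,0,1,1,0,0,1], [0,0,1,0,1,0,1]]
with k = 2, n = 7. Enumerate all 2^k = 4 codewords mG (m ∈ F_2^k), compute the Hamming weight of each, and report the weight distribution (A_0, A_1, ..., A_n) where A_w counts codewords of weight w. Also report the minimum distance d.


Weight distribution: A_0 = 1, A_2 = 1, A_3 = 2. Minimum distance d = 2.

Enumerate all 2^2 = 4 messages m ∈ F_2^2.
For each, compute codeword c = mG in F_2^7, then tally its weight.
  m = 00 → c = 0000000, weight = 0.
  m = 10 → c = 0011001, weight = 3.
  m = 01 → c = 0010101, weight = 3.
  m = 11 → c = 0001100, weight = 2.
Tally weights:
  weight 0: 1 codewords.
  weight 2: 1 codewords.
  weight 3: 2 codewords.
Minimum distance d = smallest w > 0 with A_w > 0 = 2.
Sanity: Σ A_w = 4 = 2^2 = 4 ✓.


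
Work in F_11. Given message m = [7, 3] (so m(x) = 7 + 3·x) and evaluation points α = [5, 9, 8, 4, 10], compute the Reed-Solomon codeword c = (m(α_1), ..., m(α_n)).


c = [0, 1, 9, 8, 4]

Message polynomial: m(x) = 7 + 3·x (mod 11).
For each evaluation point α_i, compute m(α_i) mod 11:
  α_1 = 5: Horner steps 3 → 0, so m(5) = 0.
  α_2 = 9: Horner steps 3 → 1, so m(9) = 1.
  α_3 = 8: Horner steps 3 → 9, so m(8) = 9.
  α_4 = 4: Horner steps 3 → 8, so m(4) = 8.
  α_5 = 10: Horner steps 3 → 4, so m(10) = 4.
Codeword c = [0, 1, 9, 8, 4] ∈ F_11^5.


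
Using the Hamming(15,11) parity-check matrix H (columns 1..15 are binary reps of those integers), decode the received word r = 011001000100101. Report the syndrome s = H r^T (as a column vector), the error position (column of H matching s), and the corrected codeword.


s = (1, 1, 1, 1)^T, error position = 15, corrected codeword c = 011001000100100

Compute s = H r^T mod 2 one row at a time:
  s_1 = 0 + 0 + 1 + 0 + 0 + 1 + 0 + 1 = 3 ≡ 1 (mod 2).
  s_2 = 0 + 0 + 1 + 0 + 0 + 1 + 0 + 1 = 3 ≡ 1 (mod 2).
  s_3 = 1 + 1 + 1 + 0 + 1 + 0 + 0 + 1 = 5 ≡ 1 (mod 2).
  s_4 = 0 + 1 + 0 + 0 + 0 + 0 + 1 + 1 = 3 ≡ 1 (mod 2).
s = (1, 1, 1, 1)^T — this equals column 15 of H (binary 1111), so error is at position 15.
Correct: flip bit 15 of r = 011001000100101 to get c = 011001000100100.


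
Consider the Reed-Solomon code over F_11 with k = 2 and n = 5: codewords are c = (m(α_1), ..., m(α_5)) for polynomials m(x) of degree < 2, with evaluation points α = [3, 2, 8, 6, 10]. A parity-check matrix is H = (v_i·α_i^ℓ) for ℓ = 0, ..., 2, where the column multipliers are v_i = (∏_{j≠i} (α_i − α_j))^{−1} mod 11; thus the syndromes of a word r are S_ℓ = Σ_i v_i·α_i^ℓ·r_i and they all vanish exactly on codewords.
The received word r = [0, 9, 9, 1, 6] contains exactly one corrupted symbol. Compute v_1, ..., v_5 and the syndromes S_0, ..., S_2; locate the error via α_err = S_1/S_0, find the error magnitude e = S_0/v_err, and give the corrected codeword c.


S = (7, 3, 6), error at position 2, error magnitude e = 2, c = [0, 7, 9, 1, 6].

Step 1: column multipliers v_i = (∏_{j≠i}(α_i − α_j))^{−1} mod 11.
  i = 1 (α = 3): (3−2)(3−8)(3−6)(3−10) = 1·(−5)·(−3)·(−7) = −105 ≡ 5, so v_1 = 5^{−1} = 9 (mod 11).
  i = 2 (α = 2): (2−3)(2−8)(2−6)(2−10) = (−1)·(−6)·(−4)·(−8) = 192 ≡ 5, so v_2 = 5^{−1} = 9 (mod 11).
  i = 3 (α = 8): (8−3)(8−2)(8−6)(8−10) = 5·6·2·(−2) = −120 ≡ 1, so v_3 = 1^{−1} = 1 (mod 11).
  i = 4 (α = 6): (6−3)(6−2)(6−8)(6−10) = 3·4·(−2)·(−4) = 96 ≡ 8, so v_4 = 8^{−1} = 7 (mod 11).
  i = 5 (α = 10): (10−3)(10−2)(10−8)(10−6) = 7·8·2·4 = 448 ≡ 8, so v_5 = 8^{−1} = 7 (mod 11).
  v = [9, 9, 1, 7, 7].
Step 2: syndromes of r = [0, 9, 9, 1, 6] (all sums mod 11).
  S_0 = Σ v_i r_i = 9·0 + 9·9 + 1·9 + 7·1 + 7·6 = 139 ≡ 7.
  S_1 = Σ v_i α_i r_i = 9·3·0 + 9·2·9 + 1·8·9 + 7·6·1 + 7·10·6 = 696 ≡ 3.
  α_i^2 mod 11 = [9, 4, 9, 3, 1].
  S_2 = Σ v_i α_i^2 r_i = 9·9·0 + 9·4·9 + 1·9·9 + 7·3·1 + 7·1·6 = 468 ≡ 6.
  S = (7, 3, 6) ≠ 0, so r is not a codeword (an error is present).
Step 3: locate the error. For a single error e at position i, S_ℓ = v_i·e·α_i^ℓ, so α_err = S_1/S_0.
  S_0^{−1} = 7^{−1} = 8 (mod 11), so α_err = 3·8 = 24 ≡ 2 = α_2. Error position i = 2.
  Consistency check: S_2/S_1 = 6·4 = 24 ≡ 2 = α_err ✓ (single-error assumption holds).
Step 4: error magnitude e = S_0/v_2 = S_0·∏_{j≠2}(α_2 − α_j) = 7·5 = 35 ≡ 2 (mod 11).
Step 5: correct position 2: c_2 = r_2 − e = 9 − 2 ≡ 7 (mod 11). Hence c = [0, 7, 9, 1, 6].
  Check: interpolating c through the α_i gives m(x) = 10 + 4·x (degree < 2) with m(α_i) = c_i for every i, so c is indeed a codeword.


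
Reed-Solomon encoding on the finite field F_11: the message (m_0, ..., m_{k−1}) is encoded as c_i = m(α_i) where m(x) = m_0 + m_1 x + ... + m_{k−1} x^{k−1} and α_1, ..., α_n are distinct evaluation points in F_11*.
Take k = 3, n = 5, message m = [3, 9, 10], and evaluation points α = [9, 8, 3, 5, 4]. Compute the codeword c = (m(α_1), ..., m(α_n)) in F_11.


c = [3, 0, 10, 1, 1]

Message polynomial: m(x) = 3 + 9·x + 10·x^2 (mod 11).
For each evaluation point α_i, compute m(α_i) mod 11:
  α_1 = 9: Horner steps 10 → 0 → 3, so m(9) = 3.
  α_2 = 8: Horner steps 10 → 1 → 0, so m(8) = 0.
  α_3 = 3: Horner steps 10 → 6 → 10, so m(3) = 10.
  α_4 = 5: Horner steps 10 → 4 → 1, so m(5) = 1.
  α_5 = 4: Horner steps 10 → 5 → 1, so m(4) = 1.
Codeword c = [3, 0, 10, 1, 1] ∈ F_11^5.


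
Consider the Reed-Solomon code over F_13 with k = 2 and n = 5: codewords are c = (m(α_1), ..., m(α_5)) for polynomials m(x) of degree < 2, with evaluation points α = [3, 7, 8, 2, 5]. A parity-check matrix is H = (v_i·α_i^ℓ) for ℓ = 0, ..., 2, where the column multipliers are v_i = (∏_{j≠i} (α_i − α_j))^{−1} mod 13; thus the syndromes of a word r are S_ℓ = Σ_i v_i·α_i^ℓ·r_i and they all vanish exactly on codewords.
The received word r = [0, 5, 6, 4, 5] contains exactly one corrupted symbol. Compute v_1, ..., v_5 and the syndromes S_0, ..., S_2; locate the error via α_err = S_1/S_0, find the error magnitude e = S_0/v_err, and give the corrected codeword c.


S = (5, 9, 11), error at position 2, error magnitude e = 8, c = [0, 10, 6, 4, 5].

Step 1: column multipliers v_i = (∏_{j≠i}(α_i − α_j))^{−1} mod 13.
  i = 1 (α = 3): (3−7)(3−8)(3−2)(3−5) = (−4)·(−5)·1·(−2) = −40 ≡ 12, so v_1 = 12^{−1} = 12 (mod 13).
  i = 2 (α = 7): (7−3)(7−8)(7−2)(7−5) = 4·(−1)·5·2 = −40 ≡ 12, so v_2 = 12^{−1} = 12 (mod 13).
  i = 3 (α = 8): (8−3)(8−7)(8−2)(8−5) = 5·1·6·3 = 90 ≡ 12, so v_3 = 12^{−1} = 12 (mod 13).
  i = 4 (α = 2): (2−3)(2−7)(2−8)(2−5) = (−1)·(−5)·(−6)·(−3) = 90 ≡ 12, so v_4 = 12^{−1} = 12 (mod 13).
  i = 5 (α = 5): (5−3)(5−7)(5−8)(5−2) = 2·(−2)·(−3)·3 = 36 ≡ 10, so v_5 = 10^{−1} = 4 (mod 13).
  v = [12, 12, 12, 12, 4].
Step 2: syndromes of r = [0, 5, 6, 4, 5] (all sums mod 13).
  S_0 = Σ v_i r_i = 12·0 + 12·5 + 12·6 + 12·4 + 4·5 = 200 ≡ 5.
  S_1 = Σ v_i α_i r_i = 12·3·0 + 12·7·5 + 12·8·6 + 12·2·4 + 4·5·5 = 1192 ≡ 9.
  α_i^2 mod 13 = [9, 10, 12, 4, 12].
  S_2 = Σ v_i α_i^2 r_i = 12·9·0 + 12·10·5 + 12·12·6 + 12·4·4 + 4·12·5 = 1896 ≡ 11.
  S = (5, 9, 11) ≠ 0, so r is not a codeword (an error is present).
Step 3: locate the error. For a single error e at position i, S_ℓ = v_i·e·α_i^ℓ, so α_err = S_1/S_0.
  S_0^{−1} = 5^{−1} = 8 (mod 13), so α_err = 9·8 = 72 ≡ 7 = α_2. Error position i = 2.
  Consistency check: S_2/S_1 = 11·3 = 33 ≡ 7 = α_err ✓ (single-error assumption holds).
Step 4: error magnitude e = S_0/v_2 = S_0·∏_{j≠2}(α_2 − α_j) = 5·12 = 60 ≡ 8 (mod 13).
Step 5: correct position 2: c_2 = r_2 − e = 5 − 8 ≡ 10 (mod 13). Hence c = [0, 10, 6, 4, 5].
  Check: interpolating c through the α_i gives m(x) = 12 + 9·x (degree < 2) with m(α_i) = c_i for every i, so c is indeed a codeword.
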